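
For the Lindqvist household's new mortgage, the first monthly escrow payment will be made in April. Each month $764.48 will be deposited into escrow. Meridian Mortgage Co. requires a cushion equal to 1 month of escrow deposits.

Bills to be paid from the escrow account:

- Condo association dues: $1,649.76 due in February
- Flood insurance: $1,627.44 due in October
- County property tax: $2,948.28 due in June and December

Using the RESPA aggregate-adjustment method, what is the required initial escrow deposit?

$1,528.96

Cushion = 1 × $764.48 = $764.48
Trial balance (start $0, +$764.48 each month, − disbursements):
  Apr: +$764.48 → $764.48
  May: +$764.48 → $1,528.96
  Jun: +$764.48 − $2,948.28 → -$654.84
  Jul: +$764.48 → $109.64
  Aug: +$764.48 → $874.12
  Sep: +$764.48 → $1,638.60
  Oct: +$764.48 − $1,627.44 → $775.64
  Nov: +$764.48 → $1,540.12
  Dec: +$764.48 − $2,948.28 → -$643.68
  Jan: +$764.48 → $120.80
  Feb: +$764.48 − $1,649.76 → -$764.48
  Mar: +$764.48 → $0.00
Lowest trial balance = -$764.48 (Feb)
Initial deposit = cushion − low point = $764.48 − (-$764.48) = $1,528.96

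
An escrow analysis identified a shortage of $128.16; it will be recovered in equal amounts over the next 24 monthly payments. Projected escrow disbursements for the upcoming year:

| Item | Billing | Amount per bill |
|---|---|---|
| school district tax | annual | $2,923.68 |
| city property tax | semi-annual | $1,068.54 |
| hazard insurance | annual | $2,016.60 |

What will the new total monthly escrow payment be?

School district tax — $2,923.68 per year
City property tax — $1,068.54 × 2 = $2,137.08 per year
Hazard insurance — $2,016.60 per year
Combined annual = $2,923.68 + $2,137.08 + $2,016.60 = $7,077.36
Monthly escrow = $7,077.36 / 12 = $589.78
Monthly shortage recovery: $128.16 ÷ 24 = $5.34
Adjusted monthly = $589.78 + $5.34 = $595.12

$595.12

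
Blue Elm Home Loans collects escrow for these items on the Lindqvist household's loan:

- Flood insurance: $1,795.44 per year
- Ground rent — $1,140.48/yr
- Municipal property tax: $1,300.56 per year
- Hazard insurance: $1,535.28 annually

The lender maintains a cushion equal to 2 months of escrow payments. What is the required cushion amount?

Flood insurance = $1,795.44
Ground rent = $1,140.48
Municipal property tax = $1,300.56
Hazard insurance = $1,535.28
Yearly total = $1,795.44 + $1,140.48 + $1,300.56 + $1,535.28 = $5,771.76
Per month = $5,771.76 ÷ 12 = $480.98
Required cushion = 2 × $480.98 = $961.96

$961.96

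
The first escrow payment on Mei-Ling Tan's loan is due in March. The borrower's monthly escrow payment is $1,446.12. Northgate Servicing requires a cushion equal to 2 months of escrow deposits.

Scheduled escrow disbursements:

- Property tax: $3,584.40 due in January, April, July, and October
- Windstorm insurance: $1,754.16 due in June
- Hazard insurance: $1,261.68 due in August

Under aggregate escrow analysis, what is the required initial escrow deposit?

Cushion = 2 × $1,446.12 = $2,892.24
Trial balance (start $0, +$1,446.12 each month, − disbursements):
  Mar: +$1,446.12 → $1,446.12
  Apr: +$1,446.12 − $3,584.40 → -$692.16
  May: +$1,446.12 → $753.96
  Jun: +$1,446.12 − $1,754.16 → $445.92
  Jul: +$1,446.12 − $3,584.40 → -$1,692.36
  Aug: +$1,446.12 − $1,261.68 → -$1,507.92
  Sep: +$1,446.12 → -$61.80
  Oct: +$1,446.12 − $3,584.40 → -$2,200.08
  Nov: +$1,446.12 → -$753.96
  Dec: +$1,446.12 → $692.16
  Jan: +$1,446.12 − $3,584.40 → -$1,446.12
  Feb: +$1,446.12 → $0.00
Lowest trial balance = -$2,200.08 (Oct)
Initial deposit = cushion − low point = $2,892.24 − (-$2,200.08) = $5,092.32

$5,092.32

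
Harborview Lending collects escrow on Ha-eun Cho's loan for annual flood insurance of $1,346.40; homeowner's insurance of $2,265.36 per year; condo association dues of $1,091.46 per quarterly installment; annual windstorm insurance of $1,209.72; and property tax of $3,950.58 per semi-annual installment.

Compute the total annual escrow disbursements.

$17,088.48

Flood insurance: $1,346.40/yr
Homeowner's insurance: $2,265.36/yr
Condo association dues: $1,091.46 × 4 = $4,365.84/yr
Windstorm insurance: $1,209.72/yr
Property tax: $3,950.58 × 2 = $7,901.16/yr
Yearly total = $17,088.48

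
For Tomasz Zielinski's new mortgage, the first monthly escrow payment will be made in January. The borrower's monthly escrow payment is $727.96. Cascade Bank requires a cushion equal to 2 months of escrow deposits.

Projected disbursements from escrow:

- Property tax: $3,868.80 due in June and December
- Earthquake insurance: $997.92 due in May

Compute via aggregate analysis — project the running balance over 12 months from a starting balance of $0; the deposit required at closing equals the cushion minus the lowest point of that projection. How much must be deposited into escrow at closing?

$1,954.88

Cushion = 2 × $727.96 = $1,455.92
Trial balance (start $0, +$727.96 each month, − disbursements):
  Jan: +$727.96 → $727.96
  Feb: +$727.96 → $1,455.92
  Mar: +$727.96 → $2,183.88
  Apr: +$727.96 → $2,911.84
  May: +$727.96 − $997.92 → $2,641.88
  Jun: +$727.96 − $3,868.80 → -$498.96
  Jul: +$727.96 → $229.00
  Aug: +$727.96 → $956.96
  Sep: +$727.96 → $1,684.92
  Oct: +$727.96 → $2,412.88
  Nov: +$727.96 → $3,140.84
  Dec: +$727.96 − $3,868.80 → $0.00
Lowest trial balance = -$498.96 (Jun)
Initial deposit = cushion − low point = $1,455.92 − (-$498.96) = $1,954.88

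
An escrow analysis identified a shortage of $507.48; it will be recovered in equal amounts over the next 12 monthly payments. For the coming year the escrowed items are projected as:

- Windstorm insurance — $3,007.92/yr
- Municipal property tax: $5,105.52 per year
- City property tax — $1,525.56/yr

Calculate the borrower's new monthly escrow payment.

$845.54

Windstorm insurance: $3,007.92/yr
Municipal property tax: $5,105.52/yr
City property tax: $1,525.56/yr
Total per year = $3,007.92 + $5,105.52 + $1,525.56 = $9,639.00
Base monthly escrow = $9,639.00 ÷ 12 = $803.25
Monthly shortage recovery: $507.48 / 12 = $42.29
New monthly escrow = $803.25 + $42.29 = $845.54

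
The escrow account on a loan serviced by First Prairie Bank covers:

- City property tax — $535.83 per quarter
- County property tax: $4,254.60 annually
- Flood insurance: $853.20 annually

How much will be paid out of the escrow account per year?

City property tax: $535.83 × 4 = $2,143.32 annually
County property tax: $4,254.60 annually
Flood insurance: $853.20 annually
Combined annual = $2,143.32 + $4,254.60 + $853.20 = $7,251.12

$7,251.12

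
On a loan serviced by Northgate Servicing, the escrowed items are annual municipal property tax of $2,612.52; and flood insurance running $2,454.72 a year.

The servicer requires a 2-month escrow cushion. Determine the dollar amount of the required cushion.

Municipal property tax: $2,612.52
Flood insurance: $2,454.72
Annual escrow total = $2,612.52 + $2,454.72 = $5,067.24
Per month = $5,067.24 ÷ 12 = $422.27
Required cushion = 2 × $422.27 = $844.54

$844.54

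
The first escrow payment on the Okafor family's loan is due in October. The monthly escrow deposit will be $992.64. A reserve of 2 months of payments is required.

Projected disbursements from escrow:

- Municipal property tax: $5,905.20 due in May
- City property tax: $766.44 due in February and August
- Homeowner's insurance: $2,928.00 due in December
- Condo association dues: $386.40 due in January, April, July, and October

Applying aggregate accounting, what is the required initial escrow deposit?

Cushion = 2 × $992.64 = $1,985.28
Trial balance (start $0, +$992.64 each month, − disbursements):
  Oct: +$992.64 − $386.40 → $606.24
  Nov: +$992.64 → $1,598.88
  Dec: +$992.64 − $2,928.00 → -$336.48
  Jan: +$992.64 − $386.40 → $269.76
  Feb: +$992.64 − $766.44 → $495.96
  Mar: +$992.64 → $1,488.60
  Apr: +$992.64 − $386.40 → $2,094.84
  May: +$992.64 − $5,905.20 → -$2,817.72
  Jun: +$992.64 → -$1,825.08
  Jul: +$992.64 − $386.40 → -$1,218.84
  Aug: +$992.64 − $766.44 → -$992.64
  Sep: +$992.64 → $0.00
Lowest trial balance = -$2,817.72 (May)
Initial deposit = cushion − low point = $1,985.28 − (-$2,817.72) = $4,803.00

$4,803.00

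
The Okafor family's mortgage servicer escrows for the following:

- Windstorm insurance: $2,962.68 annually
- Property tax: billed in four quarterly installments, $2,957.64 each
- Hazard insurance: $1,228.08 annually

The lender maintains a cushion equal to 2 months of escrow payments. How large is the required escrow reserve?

$2,670.22

Windstorm insurance = $2,962.68/yr
Property tax = $2,957.64 × 4 = $11,830.56/yr
Hazard insurance = $1,228.08/yr
Annual escrow total = $16,021.32
Per month = $16,021.32 / 12 = $1,335.11
Required cushion = 2 × $1,335.11 = $2,670.22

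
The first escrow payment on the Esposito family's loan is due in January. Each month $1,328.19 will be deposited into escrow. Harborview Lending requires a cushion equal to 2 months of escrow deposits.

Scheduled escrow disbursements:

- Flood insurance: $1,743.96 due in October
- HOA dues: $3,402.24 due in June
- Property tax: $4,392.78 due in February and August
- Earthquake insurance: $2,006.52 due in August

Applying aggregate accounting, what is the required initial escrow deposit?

Cushion = 2 × $1,328.19 = $2,656.38
Trial balance (start $0, +$1,328.19 each month, − disbursements):
  Jan: +$1,328.19 → $1,328.19
  Feb: +$1,328.19 − $4,392.78 → -$1,736.40
  Mar: +$1,328.19 → -$408.21
  Apr: +$1,328.19 → $919.98
  May: +$1,328.19 → $2,248.17
  Jun: +$1,328.19 − $3,402.24 → $174.12
  Jul: +$1,328.19 → $1,502.31
  Aug: +$1,328.19 − $6,399.30 → -$3,568.80
  Sep: +$1,328.19 → -$2,240.61
  Oct: +$1,328.19 − $1,743.96 → -$2,656.38
  Nov: +$1,328.19 → -$1,328.19
  Dec: +$1,328.19 → $0.00
Lowest trial balance = -$3,568.80 (Aug)
Initial deposit = cushion − low point = $2,656.38 − (-$3,568.80) = $6,225.18

$6,225.18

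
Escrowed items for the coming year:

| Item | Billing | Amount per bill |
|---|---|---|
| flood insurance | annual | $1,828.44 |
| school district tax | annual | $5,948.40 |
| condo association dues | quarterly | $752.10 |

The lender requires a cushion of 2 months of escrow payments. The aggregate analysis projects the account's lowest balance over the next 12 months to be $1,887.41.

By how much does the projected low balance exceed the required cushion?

Flood insurance: $1,828.44 per year
School district tax: $5,948.40 per year
Condo association dues: $752.10 × 4 = $3,008.40 per year
Combined annual = $10,785.24
Monthly = $10,785.24 / 12 = $898.77
Required cushion = 2 × $898.77 = $1,797.54
Excess over cushion: $1,887.41 − $1,797.54 = $89.87

$89.87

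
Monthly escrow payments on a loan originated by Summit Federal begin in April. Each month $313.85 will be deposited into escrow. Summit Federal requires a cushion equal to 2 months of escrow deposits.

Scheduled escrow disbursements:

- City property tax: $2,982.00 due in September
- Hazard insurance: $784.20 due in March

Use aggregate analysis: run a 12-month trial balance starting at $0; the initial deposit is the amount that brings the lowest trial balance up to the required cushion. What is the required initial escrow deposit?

Cushion = 2 × $313.85 = $627.70
Trial balance (start $0, +$313.85 each month, − disbursements):
  Apr: +$313.85 → $313.85
  May: +$313.85 → $627.70
  Jun: +$313.85 → $941.55
  Jul: +$313.85 → $1,255.40
  Aug: +$313.85 → $1,569.25
  Sep: +$313.85 − $2,982.00 → -$1,098.90
  Oct: +$313.85 → -$785.05
  Nov: +$313.85 → -$471.20
  Dec: +$313.85 → -$157.35
  Jan: +$313.85 → $156.50
  Feb: +$313.85 → $470.35
  Mar: +$313.85 − $784.20 → $0.00
Lowest trial balance = -$1,098.90 (Sep)
Initial deposit = cushion − low point = $627.70 − (-$1,098.90) = $1,726.60

$1,726.60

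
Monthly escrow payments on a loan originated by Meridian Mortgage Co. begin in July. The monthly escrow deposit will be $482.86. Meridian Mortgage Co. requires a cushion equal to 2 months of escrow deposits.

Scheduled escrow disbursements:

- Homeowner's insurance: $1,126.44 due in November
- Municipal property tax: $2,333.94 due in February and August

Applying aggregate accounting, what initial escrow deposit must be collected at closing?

$2,897.16

Cushion = 2 × $482.86 = $965.72
Trial balance (start $0, +$482.86 each month, − disbursements):
  Jul: +$482.86 → $482.86
  Aug: +$482.86 − $2,333.94 → -$1,368.22
  Sep: +$482.86 → -$885.36
  Oct: +$482.86 → -$402.50
  Nov: +$482.86 − $1,126.44 → -$1,046.08
  Dec: +$482.86 → -$563.22
  Jan: +$482.86 → -$80.36
  Feb: +$482.86 − $2,333.94 → -$1,931.44
  Mar: +$482.86 → -$1,448.58
  Apr: +$482.86 → -$965.72
  May: +$482.86 → -$482.86
  Jun: +$482.86 → $0.00
Lowest trial balance = -$1,931.44 (Feb)
Initial deposit = cushion − low point = $965.72 − (-$1,931.44) = $2,897.16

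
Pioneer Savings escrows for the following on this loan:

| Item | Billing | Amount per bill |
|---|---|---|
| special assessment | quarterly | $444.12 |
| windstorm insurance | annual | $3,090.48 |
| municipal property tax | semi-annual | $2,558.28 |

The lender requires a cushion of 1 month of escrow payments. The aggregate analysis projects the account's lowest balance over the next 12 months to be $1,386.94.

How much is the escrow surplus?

$554.98

Special assessment = $444.12 × 4 = $1,776.48/yr
Windstorm insurance = $3,090.48/yr
Municipal property tax = $2,558.28 × 2 = $5,116.56/yr
Combined annual = $1,776.48 + $3,090.48 + $5,116.56 = $9,983.52
Monthly = $9,983.52 / 12 = $831.96
Cushion = 1 × $831.96 = $831.96
Excess over cushion: $1,386.94 − $831.96 = $554.98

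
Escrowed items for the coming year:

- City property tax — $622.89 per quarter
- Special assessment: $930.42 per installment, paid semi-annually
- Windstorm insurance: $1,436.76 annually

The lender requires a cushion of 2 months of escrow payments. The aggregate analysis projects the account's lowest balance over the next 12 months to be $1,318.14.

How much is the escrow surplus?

$353.28

City property tax = $622.89 × 4 = $2,491.56/yr
Special assessment = $930.42 × 2 = $1,860.84/yr
Windstorm insurance = $1,436.76/yr
Total per year = $2,491.56 + $1,860.84 + $1,436.76 = $5,789.16
Monthly = $5,789.16 ÷ 12 = $482.43
Cushion = 2 × $482.43 = $964.86
Excess over cushion: $1,318.14 − $964.86 = $353.28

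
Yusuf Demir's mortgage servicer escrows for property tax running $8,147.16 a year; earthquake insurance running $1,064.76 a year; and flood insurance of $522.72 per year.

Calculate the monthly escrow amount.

$811.22

Property tax — $8,147.16
Earthquake insurance — $1,064.76
Flood insurance — $522.72
Yearly total = $8,147.16 + $1,064.76 + $522.72 = $9,734.64
Base monthly escrow = $9,734.64 / 12 = $811.22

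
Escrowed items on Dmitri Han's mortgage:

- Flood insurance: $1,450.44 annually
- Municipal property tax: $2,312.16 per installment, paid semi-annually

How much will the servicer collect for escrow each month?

Flood insurance: $1,450.44 annually
Municipal property tax: $2,312.16 × 2 = $4,624.32 annually
Combined annual = $6,074.76
Monthly escrow = $6,074.76 ÷ 12 = $506.23

$506.23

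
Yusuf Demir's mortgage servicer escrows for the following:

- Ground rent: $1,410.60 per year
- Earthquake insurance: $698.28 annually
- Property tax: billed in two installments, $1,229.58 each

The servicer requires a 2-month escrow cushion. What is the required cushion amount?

Ground rent — $1,410.60 annually
Earthquake insurance — $698.28 annually
Property tax — $1,229.58 × 2 = $2,459.16 annually
Total per year = $1,410.60 + $698.28 + $2,459.16 = $4,568.04
Monthly escrow = $4,568.04 ÷ 12 = $380.67
Required cushion = 2 × $380.67 = $761.34

$761.34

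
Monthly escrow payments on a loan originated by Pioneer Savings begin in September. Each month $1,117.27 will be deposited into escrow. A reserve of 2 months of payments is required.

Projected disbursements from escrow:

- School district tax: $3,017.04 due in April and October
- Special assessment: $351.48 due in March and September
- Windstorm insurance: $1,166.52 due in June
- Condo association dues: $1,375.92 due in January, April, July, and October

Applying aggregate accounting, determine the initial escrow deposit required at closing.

$4,744.44

Cushion = 2 × $1,117.27 = $2,234.54
Trial balance (start $0, +$1,117.27 each month, − disbursements):
  Sep: +$1,117.27 − $351.48 → $765.79
  Oct: +$1,117.27 − $4,392.96 → -$2,509.90
  Nov: +$1,117.27 → -$1,392.63
  Dec: +$1,117.27 → -$275.36
  Jan: +$1,117.27 − $1,375.92 → -$534.01
  Feb: +$1,117.27 → $583.26
  Mar: +$1,117.27 − $351.48 → $1,349.05
  Apr: +$1,117.27 − $4,392.96 → -$1,926.64
  May: +$1,117.27 → -$809.37
  Jun: +$1,117.27 − $1,166.52 → -$858.62
  Jul: +$1,117.27 − $1,375.92 → -$1,117.27
  Aug: +$1,117.27 → $0.00
Lowest trial balance = -$2,509.90 (Oct)
Initial deposit = cushion − low point = $2,234.54 − (-$2,509.90) = $4,744.44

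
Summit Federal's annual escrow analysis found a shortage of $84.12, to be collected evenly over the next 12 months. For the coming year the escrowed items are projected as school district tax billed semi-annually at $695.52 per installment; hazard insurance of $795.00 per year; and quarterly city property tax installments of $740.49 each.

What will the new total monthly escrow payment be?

School district tax: $695.52 × 2 = $1,391.04 annually
Hazard insurance: $795.00 annually
City property tax: $740.49 × 4 = $2,961.96 annually
Total annual escrow = $1,391.04 + $795.00 + $2,961.96 = $5,148.00
Monthly escrow = $5,148.00 / 12 = $429.00
Shortage per month = $84.12 / 12 = $7.01
Adjusted monthly = $429.00 + $7.01 = $436.01

$436.01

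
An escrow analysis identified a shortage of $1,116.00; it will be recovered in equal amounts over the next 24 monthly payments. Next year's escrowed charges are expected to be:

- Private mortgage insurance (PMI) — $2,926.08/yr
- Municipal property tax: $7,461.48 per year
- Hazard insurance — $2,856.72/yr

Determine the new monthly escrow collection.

$1,150.19

Private mortgage insurance (PMI) = $2,926.08/yr
Municipal property tax = $7,461.48/yr
Hazard insurance = $2,856.72/yr
Yearly total = $13,244.28
Base monthly escrow = $13,244.28 ÷ 12 = $1,103.69
Shortage spread = $1,116.00 ÷ 24 = $46.50/mo
New monthly escrow = $1,103.69 + $46.50 = $1,150.19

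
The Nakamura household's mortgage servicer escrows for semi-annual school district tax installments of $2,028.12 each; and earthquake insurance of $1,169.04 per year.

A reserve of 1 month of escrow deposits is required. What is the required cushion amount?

School district tax — $2,028.12 × 2 = $4,056.24
Earthquake insurance — $1,169.04
Total annual escrow = $5,225.28
Monthly escrow = $5,225.28 ÷ 12 = $435.44
Required cushion = 1 × $435.44 = $435.44

$435.44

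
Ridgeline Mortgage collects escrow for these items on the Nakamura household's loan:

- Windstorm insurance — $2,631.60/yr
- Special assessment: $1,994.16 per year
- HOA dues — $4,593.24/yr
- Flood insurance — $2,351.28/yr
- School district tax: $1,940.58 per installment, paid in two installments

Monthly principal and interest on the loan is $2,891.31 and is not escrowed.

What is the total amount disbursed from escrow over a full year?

$15,451.44

Windstorm insurance: $2,631.60 annually
Special assessment: $1,994.16 annually
HOA dues: $4,593.24 annually
Flood insurance: $2,351.28 annually
School district tax: $1,940.58 × 2 = $3,881.16 annually
Yearly total = $2,631.60 + $1,994.16 + $4,593.24 + $2,351.28 + $3,881.16 = $15,451.44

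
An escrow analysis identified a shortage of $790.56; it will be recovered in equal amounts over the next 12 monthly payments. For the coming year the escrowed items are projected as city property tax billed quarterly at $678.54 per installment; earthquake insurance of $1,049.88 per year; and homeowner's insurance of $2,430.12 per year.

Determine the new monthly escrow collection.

City property tax = $678.54 × 4 = $2,714.16
Earthquake insurance = $1,049.88
Homeowner's insurance = $2,430.12
Yearly total = $2,714.16 + $1,049.88 + $2,430.12 = $6,194.16
Monthly escrow = $6,194.16 ÷ 12 = $516.18
Shortage spread = $790.56 / 12 = $65.88/mo
New monthly escrow = $516.18 + $65.88 = $582.06

$582.06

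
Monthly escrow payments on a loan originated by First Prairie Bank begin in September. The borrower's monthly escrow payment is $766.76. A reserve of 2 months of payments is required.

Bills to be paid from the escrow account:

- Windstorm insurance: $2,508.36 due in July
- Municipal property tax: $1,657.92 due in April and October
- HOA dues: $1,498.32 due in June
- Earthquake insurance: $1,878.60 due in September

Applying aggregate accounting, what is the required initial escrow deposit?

Cushion = 2 × $766.76 = $1,533.52
Trial balance (start $0, +$766.76 each month, − disbursements):
  Sep: +$766.76 − $1,878.60 → -$1,111.84
  Oct: +$766.76 − $1,657.92 → -$2,003.00
  Nov: +$766.76 → -$1,236.24
  Dec: +$766.76 → -$469.48
  Jan: +$766.76 → $297.28
  Feb: +$766.76 → $1,064.04
  Mar: +$766.76 → $1,830.80
  Apr: +$766.76 − $1,657.92 → $939.64
  May: +$766.76 → $1,706.40
  Jun: +$766.76 − $1,498.32 → $974.84
  Jul: +$766.76 − $2,508.36 → -$766.76
  Aug: +$766.76 → $0.00
Lowest trial balance = -$2,003.00 (Oct)
Initial deposit = cushion − low point = $1,533.52 − (-$2,003.00) = $3,536.52

$3,536.52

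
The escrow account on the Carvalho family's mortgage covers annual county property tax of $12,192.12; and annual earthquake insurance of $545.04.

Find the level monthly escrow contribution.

County property tax — $12,192.12
Earthquake insurance — $545.04
Total annual escrow = $12,737.16
Monthly escrow = $12,737.16 / 12 = $1,061.43

$1,061.43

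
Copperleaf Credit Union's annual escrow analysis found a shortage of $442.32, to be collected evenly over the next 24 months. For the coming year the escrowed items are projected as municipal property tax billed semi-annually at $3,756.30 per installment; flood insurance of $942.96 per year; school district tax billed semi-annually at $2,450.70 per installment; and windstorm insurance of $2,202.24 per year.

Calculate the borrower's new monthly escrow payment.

$1,315.03

Municipal property tax: $3,756.30 × 2 = $7,512.60
Flood insurance: $942.96
School district tax: $2,450.70 × 2 = $4,901.40
Windstorm insurance: $2,202.24
Annual escrow total = $15,559.20
Per month = $15,559.20 ÷ 12 = $1,296.60
Shortage per month = $442.32 / 24 = $18.43
Adjusted monthly = $1,296.60 + $18.43 = $1,315.03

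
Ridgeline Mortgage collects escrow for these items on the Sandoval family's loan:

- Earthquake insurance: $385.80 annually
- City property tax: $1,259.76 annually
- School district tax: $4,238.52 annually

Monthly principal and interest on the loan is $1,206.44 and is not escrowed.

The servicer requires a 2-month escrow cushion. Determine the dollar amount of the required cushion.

Earthquake insurance — $385.80 per year
City property tax — $1,259.76 per year
School district tax — $4,238.52 per year
Combined annual = $385.80 + $1,259.76 + $4,238.52 = $5,884.08
Per month = $5,884.08 / 12 = $490.34
Reserve = 2 × $490.34 = $980.68

$980.68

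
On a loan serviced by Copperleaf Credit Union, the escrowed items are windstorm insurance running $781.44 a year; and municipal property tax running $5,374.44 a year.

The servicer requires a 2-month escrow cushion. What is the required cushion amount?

$1,025.98

Windstorm insurance — $781.44 annually
Municipal property tax — $5,374.44 annually
Combined annual = $781.44 + $5,374.44 = $6,155.88
Monthly = $6,155.88 / 12 = $512.99
Cushion = 2 × $512.99 = $1,025.98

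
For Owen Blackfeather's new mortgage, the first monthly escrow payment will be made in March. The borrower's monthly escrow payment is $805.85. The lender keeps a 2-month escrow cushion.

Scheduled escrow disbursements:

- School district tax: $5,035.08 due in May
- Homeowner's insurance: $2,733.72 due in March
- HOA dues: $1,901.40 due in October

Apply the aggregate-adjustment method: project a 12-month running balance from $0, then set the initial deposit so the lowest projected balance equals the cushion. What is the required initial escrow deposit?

Cushion = 2 × $805.85 = $1,611.70
Trial balance (start $0, +$805.85 each month, − disbursements):
  Mar: +$805.85 − $2,733.72 → -$1,927.87
  Apr: +$805.85 → -$1,122.02
  May: +$805.85 − $5,035.08 → -$5,351.25
  Jun: +$805.85 → -$4,545.40
  Jul: +$805.85 → -$3,739.55
  Aug: +$805.85 → -$2,933.70
  Sep: +$805.85 → -$2,127.85
  Oct: +$805.85 − $1,901.40 → -$3,223.40
  Nov: +$805.85 → -$2,417.55
  Dec: +$805.85 → -$1,611.70
  Jan: +$805.85 → -$805.85
  Feb: +$805.85 → $0.00
Lowest trial balance = -$5,351.25 (May)
Initial deposit = cushion − low point = $1,611.70 − (-$5,351.25) = $6,962.95

$6,962.95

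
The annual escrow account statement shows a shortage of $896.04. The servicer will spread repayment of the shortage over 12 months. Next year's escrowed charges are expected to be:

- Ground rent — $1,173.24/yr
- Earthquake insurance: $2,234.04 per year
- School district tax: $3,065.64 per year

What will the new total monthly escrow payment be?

Ground rent — $1,173.24
Earthquake insurance — $2,234.04
School district tax — $3,065.64
Combined annual = $1,173.24 + $2,234.04 + $3,065.64 = $6,472.92
Monthly escrow = $6,472.92 / 12 = $539.41
Shortage per month = $896.04 / 12 = $74.67
Adjusted monthly = $539.41 + $74.67 = $614.08

$614.08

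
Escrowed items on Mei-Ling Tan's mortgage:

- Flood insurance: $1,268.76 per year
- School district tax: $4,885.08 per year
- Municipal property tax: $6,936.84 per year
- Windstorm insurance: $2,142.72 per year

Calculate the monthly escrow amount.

$1,269.45

Flood insurance — $1,268.76 annually
School district tax — $4,885.08 annually
Municipal property tax — $6,936.84 annually
Windstorm insurance — $2,142.72 annually
Annual escrow total = $1,268.76 + $4,885.08 + $6,936.84 + $2,142.72 = $15,233.40
Monthly = $15,233.40 ÷ 12 = $1,269.45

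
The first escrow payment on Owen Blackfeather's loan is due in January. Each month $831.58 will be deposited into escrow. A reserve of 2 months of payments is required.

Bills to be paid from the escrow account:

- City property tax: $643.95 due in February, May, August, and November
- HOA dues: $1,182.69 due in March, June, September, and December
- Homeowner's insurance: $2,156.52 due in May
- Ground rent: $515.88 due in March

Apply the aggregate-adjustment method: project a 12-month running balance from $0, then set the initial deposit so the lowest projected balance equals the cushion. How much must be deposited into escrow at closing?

$2,999.36

Cushion = 2 × $831.58 = $1,663.16
Trial balance (start $0, +$831.58 each month, − disbursements):
  Jan: +$831.58 → $831.58
  Feb: +$831.58 − $643.95 → $1,019.21
  Mar: +$831.58 − $1,698.57 → $152.22
  Apr: +$831.58 → $983.80
  May: +$831.58 − $2,800.47 → -$985.09
  Jun: +$831.58 − $1,182.69 → -$1,336.20
  Jul: +$831.58 → -$504.62
  Aug: +$831.58 − $643.95 → -$316.99
  Sep: +$831.58 − $1,182.69 → -$668.10
  Oct: +$831.58 → $163.48
  Nov: +$831.58 − $643.95 → $351.11
  Dec: +$831.58 − $1,182.69 → $0.00
Lowest trial balance = -$1,336.20 (Jun)
Initial deposit = cushion − low point = $1,663.16 − (-$1,336.20) = $2,999.36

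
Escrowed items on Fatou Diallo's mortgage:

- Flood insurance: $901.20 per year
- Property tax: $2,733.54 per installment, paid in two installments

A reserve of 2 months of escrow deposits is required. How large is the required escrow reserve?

$1,061.38

Flood insurance — $901.20/yr
Property tax — $2,733.54 × 2 = $5,467.08/yr
Total per year = $6,368.28
Base monthly escrow = $6,368.28 / 12 = $530.69
Required cushion = 2 × $530.69 = $1,061.38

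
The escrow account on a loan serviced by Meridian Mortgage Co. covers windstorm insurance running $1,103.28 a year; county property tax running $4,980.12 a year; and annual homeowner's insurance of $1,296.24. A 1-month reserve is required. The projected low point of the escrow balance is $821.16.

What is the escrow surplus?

$206.19

Windstorm insurance: $1,103.28/yr
County property tax: $4,980.12/yr
Homeowner's insurance: $1,296.24/yr
Combined annual = $1,103.28 + $4,980.12 + $1,296.24 = $7,379.64
Per month = $7,379.64 / 12 = $614.97
Required reserve = 1 × $614.97 = $614.97
Surplus = $821.16 − $614.97 = $206.19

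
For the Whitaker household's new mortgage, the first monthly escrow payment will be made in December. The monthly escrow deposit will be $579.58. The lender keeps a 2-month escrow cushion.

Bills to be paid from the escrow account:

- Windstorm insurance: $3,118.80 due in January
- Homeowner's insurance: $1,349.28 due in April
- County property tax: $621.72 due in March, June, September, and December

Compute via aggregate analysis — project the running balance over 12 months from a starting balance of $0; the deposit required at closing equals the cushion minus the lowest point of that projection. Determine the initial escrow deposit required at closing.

Cushion = 2 × $579.58 = $1,159.16
Trial balance (start $0, +$579.58 each month, − disbursements):
  Dec: +$579.58 − $621.72 → -$42.14
  Jan: +$579.58 − $3,118.80 → -$2,581.36
  Feb: +$579.58 → -$2,001.78
  Mar: +$579.58 − $621.72 → -$2,043.92
  Apr: +$579.58 − $1,349.28 → -$2,813.62
  May: +$579.58 → -$2,234.04
  Jun: +$579.58 − $621.72 → -$2,276.18
  Jul: +$579.58 → -$1,696.60
  Aug: +$579.58 → -$1,117.02
  Sep: +$579.58 − $621.72 → -$1,159.16
  Oct: +$579.58 → -$579.58
  Nov: +$579.58 → $0.00
Lowest trial balance = -$2,813.62 (Apr)
Initial deposit = cushion − low point = $1,159.16 − (-$2,813.62) = $3,972.78

$3,972.78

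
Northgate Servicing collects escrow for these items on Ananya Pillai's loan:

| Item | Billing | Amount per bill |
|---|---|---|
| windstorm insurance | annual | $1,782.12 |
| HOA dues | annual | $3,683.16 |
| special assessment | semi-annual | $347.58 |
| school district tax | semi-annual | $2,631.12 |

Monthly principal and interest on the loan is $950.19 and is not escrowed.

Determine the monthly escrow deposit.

$951.89

Windstorm insurance — $1,782.12/yr
HOA dues — $3,683.16/yr
Special assessment — $347.58 × 2 = $695.16/yr
School district tax — $2,631.12 × 2 = $5,262.24/yr
Total per year = $11,422.68
Monthly = $11,422.68 ÷ 12 = $951.89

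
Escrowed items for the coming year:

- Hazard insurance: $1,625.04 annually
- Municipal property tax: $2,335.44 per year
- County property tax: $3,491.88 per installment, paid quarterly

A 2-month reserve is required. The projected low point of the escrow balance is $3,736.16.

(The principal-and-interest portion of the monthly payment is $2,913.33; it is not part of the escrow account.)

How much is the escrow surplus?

$748.16

Hazard insurance: $1,625.04 per year
Municipal property tax: $2,335.44 per year
County property tax: $3,491.88 × 4 = $13,967.52 per year
Total annual escrow = $17,928.00
Base monthly escrow = $17,928.00 ÷ 12 = $1,494.00
Required cushion = 2 × $1,494.00 = $2,988.00
Excess over cushion: $3,736.16 − $2,988.00 = $748.16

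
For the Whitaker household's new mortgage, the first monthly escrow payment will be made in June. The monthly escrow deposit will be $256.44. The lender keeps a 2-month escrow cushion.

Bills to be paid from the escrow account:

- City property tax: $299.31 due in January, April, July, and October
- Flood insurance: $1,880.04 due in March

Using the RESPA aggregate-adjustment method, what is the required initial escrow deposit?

$769.32

Cushion = 2 × $256.44 = $512.88
Trial balance (start $0, +$256.44 each month, − disbursements):
  Jun: +$256.44 → $256.44
  Jul: +$256.44 − $299.31 → $213.57
  Aug: +$256.44 → $470.01
  Sep: +$256.44 → $726.45
  Oct: +$256.44 − $299.31 → $683.58
  Nov: +$256.44 → $940.02
  Dec: +$256.44 → $1,196.46
  Jan: +$256.44 − $299.31 → $1,153.59
  Feb: +$256.44 → $1,410.03
  Mar: +$256.44 − $1,880.04 → -$213.57
  Apr: +$256.44 − $299.31 → -$256.44
  May: +$256.44 → $0.00
Lowest trial balance = -$256.44 (Apr)
Initial deposit = cushion − low point = $512.88 − (-$256.44) = $769.32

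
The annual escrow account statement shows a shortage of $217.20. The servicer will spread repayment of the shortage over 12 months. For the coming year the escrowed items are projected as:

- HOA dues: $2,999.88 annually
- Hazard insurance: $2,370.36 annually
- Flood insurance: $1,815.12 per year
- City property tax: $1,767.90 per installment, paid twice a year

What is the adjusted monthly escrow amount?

HOA dues: $2,999.88 per year
Hazard insurance: $2,370.36 per year
Flood insurance: $1,815.12 per year
City property tax: $1,767.90 × 2 = $3,535.80 per year
Annual escrow total = $2,999.88 + $2,370.36 + $1,815.12 + $3,535.80 = $10,721.16
Monthly = $10,721.16 / 12 = $893.43
Monthly shortage recovery: $217.20 ÷ 12 = $18.10
New monthly escrow = $893.43 + $18.10 = $911.53

$911.53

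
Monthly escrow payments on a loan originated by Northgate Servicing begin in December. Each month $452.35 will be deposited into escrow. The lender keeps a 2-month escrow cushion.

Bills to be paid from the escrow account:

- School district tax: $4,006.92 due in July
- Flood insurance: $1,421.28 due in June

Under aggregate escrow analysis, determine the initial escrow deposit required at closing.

Cushion = 2 × $452.35 = $904.70
Trial balance (start $0, +$452.35 each month, − disbursements):
  Dec: +$452.35 → $452.35
  Jan: +$452.35 → $904.70
  Feb: +$452.35 → $1,357.05
  Mar: +$452.35 → $1,809.40
  Apr: +$452.35 → $2,261.75
  May: +$452.35 → $2,714.10
  Jun: +$452.35 − $1,421.28 → $1,745.17
  Jul: +$452.35 − $4,006.92 → -$1,809.40
  Aug: +$452.35 → -$1,357.05
  Sep: +$452.35 → -$904.70
  Oct: +$452.35 → -$452.35
  Nov: +$452.35 → $0.00
Lowest trial balance = -$1,809.40 (Jul)
Initial deposit = cushion − low point = $904.70 − (-$1,809.40) = $2,714.10

$2,714.10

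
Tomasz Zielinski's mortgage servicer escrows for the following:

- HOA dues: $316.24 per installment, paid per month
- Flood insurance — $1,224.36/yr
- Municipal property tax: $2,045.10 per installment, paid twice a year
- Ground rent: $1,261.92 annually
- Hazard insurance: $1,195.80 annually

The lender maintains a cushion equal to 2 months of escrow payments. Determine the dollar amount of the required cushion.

HOA dues — $316.24 × 12 = $3,794.88 annually
Flood insurance — $1,224.36 annually
Municipal property tax — $2,045.10 × 2 = $4,090.20 annually
Ground rent — $1,261.92 annually
Hazard insurance — $1,195.80 annually
Annual escrow total = $3,794.88 + $1,224.36 + $4,090.20 + $1,261.92 + $1,195.80 = $11,567.16
Base monthly escrow = $11,567.16 / 12 = $963.93
Required cushion = 2 × $963.93 = $1,927.86

$1,927.86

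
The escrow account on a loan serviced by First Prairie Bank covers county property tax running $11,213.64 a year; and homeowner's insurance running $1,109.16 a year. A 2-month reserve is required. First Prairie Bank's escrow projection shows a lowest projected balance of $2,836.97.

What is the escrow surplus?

$783.17

County property tax: $11,213.64/yr
Homeowner's insurance: $1,109.16/yr
Total annual escrow = $12,322.80
Per month = $12,322.80 / 12 = $1,026.90
Cushion = 2 × $1,026.90 = $2,053.80
Surplus = $2,836.97 − $2,053.80 = $783.17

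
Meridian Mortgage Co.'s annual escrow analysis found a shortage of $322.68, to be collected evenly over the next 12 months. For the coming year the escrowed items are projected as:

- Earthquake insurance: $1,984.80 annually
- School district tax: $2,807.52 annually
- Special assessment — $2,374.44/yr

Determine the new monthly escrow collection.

$624.12

Earthquake insurance — $1,984.80 per year
School district tax — $2,807.52 per year
Special assessment — $2,374.44 per year
Total per year = $7,166.76
Base monthly escrow = $7,166.76 / 12 = $597.23
Shortage spread = $322.68 ÷ 12 = $26.89/mo
New monthly escrow = $597.23 + $26.89 = $624.12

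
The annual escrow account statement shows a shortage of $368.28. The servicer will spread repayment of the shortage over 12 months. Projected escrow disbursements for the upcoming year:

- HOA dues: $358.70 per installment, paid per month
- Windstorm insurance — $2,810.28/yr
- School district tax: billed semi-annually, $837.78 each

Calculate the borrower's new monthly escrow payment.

HOA dues = $358.70 × 12 = $4,304.40 per year
Windstorm insurance = $2,810.28 per year
School district tax = $837.78 × 2 = $1,675.56 per year
Annual escrow total = $4,304.40 + $2,810.28 + $1,675.56 = $8,790.24
Base monthly escrow = $8,790.24 ÷ 12 = $732.52
Shortage spread = $368.28 / 12 = $30.69/mo
Adjusted monthly = $732.52 + $30.69 = $763.21

$763.21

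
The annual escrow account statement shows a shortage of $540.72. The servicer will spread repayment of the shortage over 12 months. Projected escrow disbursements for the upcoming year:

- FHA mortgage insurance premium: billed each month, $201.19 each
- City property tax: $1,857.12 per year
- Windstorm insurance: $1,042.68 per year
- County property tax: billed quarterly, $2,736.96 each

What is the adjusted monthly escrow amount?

FHA mortgage insurance premium = $201.19 × 12 = $2,414.28 annually
City property tax = $1,857.12 annually
Windstorm insurance = $1,042.68 annually
County property tax = $2,736.96 × 4 = $10,947.84 annually
Total per year = $2,414.28 + $1,857.12 + $1,042.68 + $10,947.84 = $16,261.92
Per month = $16,261.92 / 12 = $1,355.16
Shortage per month = $540.72 / 12 = $45.06
New monthly escrow = $1,355.16 + $45.06 = $1,400.22

$1,400.22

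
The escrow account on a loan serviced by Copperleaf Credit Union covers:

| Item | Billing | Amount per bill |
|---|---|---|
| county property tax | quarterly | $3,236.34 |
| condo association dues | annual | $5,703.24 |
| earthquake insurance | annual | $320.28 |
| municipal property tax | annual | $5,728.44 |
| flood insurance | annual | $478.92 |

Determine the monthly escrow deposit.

$2,098.02

County property tax — $3,236.34 × 4 = $12,945.36
Condo association dues — $5,703.24
Earthquake insurance — $320.28
Municipal property tax — $5,728.44
Flood insurance — $478.92
Annual escrow total = $25,176.24
Monthly escrow = $25,176.24 ÷ 12 = $2,098.02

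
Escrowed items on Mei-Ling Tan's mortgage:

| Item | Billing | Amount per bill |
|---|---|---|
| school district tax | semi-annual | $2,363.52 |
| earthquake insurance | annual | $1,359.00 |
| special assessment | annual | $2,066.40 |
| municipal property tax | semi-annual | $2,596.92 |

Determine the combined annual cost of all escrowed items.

$13,346.28

School district tax — $2,363.52 × 2 = $4,727.04/yr
Earthquake insurance — $1,359.00/yr
Special assessment — $2,066.40/yr
Municipal property tax — $2,596.92 × 2 = $5,193.84/yr
Annual escrow total = $4,727.04 + $1,359.00 + $2,066.40 + $5,193.84 = $13,346.28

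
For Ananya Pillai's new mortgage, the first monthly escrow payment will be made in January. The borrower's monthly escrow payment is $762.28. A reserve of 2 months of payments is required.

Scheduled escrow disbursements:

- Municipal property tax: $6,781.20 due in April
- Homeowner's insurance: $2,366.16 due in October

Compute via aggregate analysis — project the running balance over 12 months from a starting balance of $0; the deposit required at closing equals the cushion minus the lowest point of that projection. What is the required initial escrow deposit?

Cushion = 2 × $762.28 = $1,524.56
Trial balance (start $0, +$762.28 each month, − disbursements):
  Jan: +$762.28 → $762.28
  Feb: +$762.28 → $1,524.56
  Mar: +$762.28 → $2,286.84
  Apr: +$762.28 − $6,781.20 → -$3,732.08
  May: +$762.28 → -$2,969.80
  Jun: +$762.28 → -$2,207.52
  Jul: +$762.28 → -$1,445.24
  Aug: +$762.28 → -$682.96
  Sep: +$762.28 → $79.32
  Oct: +$762.28 − $2,366.16 → -$1,524.56
  Nov: +$762.28 → -$762.28
  Dec: +$762.28 → $0.00
Lowest trial balance = -$3,732.08 (Apr)
Initial deposit = cushion − low point = $1,524.56 − (-$3,732.08) = $5,256.64

$5,256.64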